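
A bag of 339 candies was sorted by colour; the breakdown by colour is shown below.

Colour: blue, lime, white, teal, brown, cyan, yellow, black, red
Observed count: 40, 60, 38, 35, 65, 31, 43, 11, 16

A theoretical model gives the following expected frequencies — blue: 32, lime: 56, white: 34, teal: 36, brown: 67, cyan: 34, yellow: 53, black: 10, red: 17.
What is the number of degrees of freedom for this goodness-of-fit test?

There are k = 9 categories and no parameters were estimated from the data, so df = 9 − 1 = 8.

8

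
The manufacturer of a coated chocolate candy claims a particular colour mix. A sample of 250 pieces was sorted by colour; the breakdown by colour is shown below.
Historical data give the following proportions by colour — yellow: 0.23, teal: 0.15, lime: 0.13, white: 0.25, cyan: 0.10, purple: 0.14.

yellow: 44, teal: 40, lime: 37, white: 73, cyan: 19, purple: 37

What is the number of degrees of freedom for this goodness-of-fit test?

5

There are k = 6 categories and no parameters were estimated from the data, so df = 6 − 1 = 5.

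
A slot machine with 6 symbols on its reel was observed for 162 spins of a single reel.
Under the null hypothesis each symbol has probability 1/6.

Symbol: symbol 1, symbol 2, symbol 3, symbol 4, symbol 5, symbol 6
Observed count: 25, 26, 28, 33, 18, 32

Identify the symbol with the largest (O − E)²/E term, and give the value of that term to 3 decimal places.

symbol 5, 3.000

Expected count for each of the 6 categories: 162/6 = 27.
cat           O        E   (O−E)²/E
symbol 1     25       27     0.1481
symbol 2     26       27     0.0370
symbol 3     28       27     0.0370
symbol 4     33       27     1.3333
symbol 5     18       27     3.0000
symbol 6     32       27     0.9259
The largest term is for symbol 5: 3.000.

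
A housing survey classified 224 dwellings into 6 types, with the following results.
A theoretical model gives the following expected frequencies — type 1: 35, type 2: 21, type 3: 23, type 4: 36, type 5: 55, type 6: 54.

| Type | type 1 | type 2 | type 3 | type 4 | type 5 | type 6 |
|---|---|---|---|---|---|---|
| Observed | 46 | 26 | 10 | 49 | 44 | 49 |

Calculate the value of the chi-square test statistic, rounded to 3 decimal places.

type 1: (46 − 35)²/35 = 121/35 = 3.4571
type 2: (26 − 21)²/21 = 25/21 = 1.1905
type 3: (10 − 23)²/23 = 169/23 = 7.3478
type 4: (49 − 36)²/36 = 169/36 = 4.6944
type 5: (44 − 55)²/55 = 121/55 = 2.2000
type 6: (49 − 54)²/54 = 25/54 = 0.4630
Sum = 19.353

19.353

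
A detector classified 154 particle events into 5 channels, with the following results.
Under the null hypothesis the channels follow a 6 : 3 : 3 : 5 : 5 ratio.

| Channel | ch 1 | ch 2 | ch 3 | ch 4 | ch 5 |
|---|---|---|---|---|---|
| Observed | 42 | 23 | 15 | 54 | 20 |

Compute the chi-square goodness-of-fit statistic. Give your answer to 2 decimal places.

18.65

Ratio total = 22. Expected counts: 154×6/22 = 42, 154×3/22 = 21, 154×3/22 = 21, 154×5/22 = 35, 154×5/22 = 35.
χ² = (42−42)²/42 + (23−21)²/21 + (15−21)²/21 + (54−35)²/35 + (20−35)²/35
   = 0.000 + 0.190 + 1.714 + 10.314 + 6.429
Sum = 18.65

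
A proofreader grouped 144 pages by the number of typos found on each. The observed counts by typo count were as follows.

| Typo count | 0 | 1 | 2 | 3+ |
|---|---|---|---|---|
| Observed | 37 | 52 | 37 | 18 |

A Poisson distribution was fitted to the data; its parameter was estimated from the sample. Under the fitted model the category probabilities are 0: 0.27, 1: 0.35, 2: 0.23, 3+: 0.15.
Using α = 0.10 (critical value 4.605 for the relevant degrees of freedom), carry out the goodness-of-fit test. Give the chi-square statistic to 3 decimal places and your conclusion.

Expected counts E_i = n·p_i: 144×0.27 = 38.88, 144×0.35 = 50.4, 144×0.23 = 33.12, 144×0.15 = 21.6.
cat         O        E   (O−E)²/E
0          37    38.88     0.0909
1          52     50.4     0.0508
2          37    33.12     0.4545
3+         18     21.6     0.6000
Sum = 1.196
df = 2. Since 1.196 < 4.605, we do not reject H₀.

1.196; do not reject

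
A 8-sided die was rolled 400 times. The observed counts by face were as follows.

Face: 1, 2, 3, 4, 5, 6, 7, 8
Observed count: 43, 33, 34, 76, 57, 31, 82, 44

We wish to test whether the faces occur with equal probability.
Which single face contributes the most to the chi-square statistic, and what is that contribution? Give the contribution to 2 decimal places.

7, 20.48

Under H₀ each category has probability 1/8, so each expected count is 400/8 = 50.
χ² = (43−50)²/50 + (33−50)²/50 + (34−50)²/50 + (76−50)²/50 + (57−50)²/50 + (31−50)²/50 + (82−50)²/50 + (44−50)²/50
   = 0.980 + 5.780 + 5.120 + 13.520 + 0.980 + 7.220 + 20.480 + 0.720
The largest term is for 7: 20.48.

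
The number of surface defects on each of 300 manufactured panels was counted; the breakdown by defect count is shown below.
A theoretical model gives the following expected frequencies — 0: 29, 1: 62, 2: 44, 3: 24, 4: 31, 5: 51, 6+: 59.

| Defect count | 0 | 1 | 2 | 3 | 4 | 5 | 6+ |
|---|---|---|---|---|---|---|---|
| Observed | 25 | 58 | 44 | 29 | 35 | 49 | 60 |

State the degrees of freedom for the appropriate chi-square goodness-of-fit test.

6

There are k = 7 categories and no parameters were estimated from the data, so df = 7 − 1 = 6.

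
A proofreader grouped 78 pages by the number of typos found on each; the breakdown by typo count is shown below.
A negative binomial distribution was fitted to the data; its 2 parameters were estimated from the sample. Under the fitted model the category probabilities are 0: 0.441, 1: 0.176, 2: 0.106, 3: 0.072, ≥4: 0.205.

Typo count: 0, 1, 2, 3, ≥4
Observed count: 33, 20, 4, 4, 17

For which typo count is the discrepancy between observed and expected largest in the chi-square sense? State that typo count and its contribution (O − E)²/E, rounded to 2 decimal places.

1, 2.87

Expected counts E_i = n·p_i: 78×0.441 = 34.398, 78×0.176 = 13.728, 78×0.106 = 8.268, 78×0.072 = 5.616, 78×0.205 = 15.99.
0: (33 − 34.398)²/34.398 = 1.954404/34.398 = 0.057
1: (20 − 13.728)²/13.728 = 39.337984/13.728 = 2.866
2: (4 − 8.268)²/8.268 = 18.215824/8.268 = 2.203
3: (4 − 5.616)²/5.616 = 2.611456/5.616 = 0.465
≥4: (17 − 15.99)²/15.99 = 1.0201/15.99 = 0.064
The largest term is for 1: 2.87.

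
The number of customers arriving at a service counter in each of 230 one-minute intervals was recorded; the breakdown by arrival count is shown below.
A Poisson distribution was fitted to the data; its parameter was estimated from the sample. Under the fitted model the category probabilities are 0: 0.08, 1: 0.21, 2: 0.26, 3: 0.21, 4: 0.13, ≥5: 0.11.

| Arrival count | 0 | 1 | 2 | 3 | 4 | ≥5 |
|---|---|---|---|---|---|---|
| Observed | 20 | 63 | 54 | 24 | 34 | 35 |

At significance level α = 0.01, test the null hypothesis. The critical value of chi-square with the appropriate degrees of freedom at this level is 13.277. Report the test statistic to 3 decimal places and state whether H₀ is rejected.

Expected counts E_i = n·p_i: 230×0.08 = 18.4, 230×0.21 = 48.3, 230×0.26 = 59.8, 230×0.21 = 48.3, 230×0.13 = 29.9, 230×0.11 = 25.3.
0: (20 − 18.4)²/18.4 = 2.56/18.4 = 0.1391
1: (63 − 48.3)²/48.3 = 216.09/48.3 = 4.4739
2: (54 − 59.8)²/59.8 = 33.64/59.8 = 0.5625
3: (24 − 48.3)²/48.3 = 590.49/48.3 = 12.2255
4: (34 − 29.9)²/29.9 = 16.81/29.9 = 0.5622
≥5: (35 − 25.3)²/25.3 = 94.09/25.3 = 3.7190
Sum = 21.682
df = 4. Since 21.682 > 13.277, we reject H₀.

21.682; reject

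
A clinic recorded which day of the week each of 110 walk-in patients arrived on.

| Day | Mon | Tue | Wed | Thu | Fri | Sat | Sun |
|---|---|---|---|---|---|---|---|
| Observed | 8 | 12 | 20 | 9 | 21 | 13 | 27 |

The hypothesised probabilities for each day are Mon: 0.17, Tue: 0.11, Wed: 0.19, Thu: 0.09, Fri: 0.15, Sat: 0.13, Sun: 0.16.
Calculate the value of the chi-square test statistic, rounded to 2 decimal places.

Expected counts E_i = n·p_i: 110×0.17 = 18.7, 110×0.11 = 12.1, 110×0.19 = 20.9, 110×0.09 = 9.9, 110×0.15 = 16.5, 110×0.13 = 14.3, 110×0.16 = 17.6.
cat         O        E   (O−E)²/E
Mon         8     18.7      6.122
Tue        12     12.1      0.001
Wed        20     20.9      0.039
Thu         9      9.9      0.082
Fri        21     16.5      1.227
Sat        13     14.3      0.118
Sun        27     17.6      5.020
Sum = 12.61

12.61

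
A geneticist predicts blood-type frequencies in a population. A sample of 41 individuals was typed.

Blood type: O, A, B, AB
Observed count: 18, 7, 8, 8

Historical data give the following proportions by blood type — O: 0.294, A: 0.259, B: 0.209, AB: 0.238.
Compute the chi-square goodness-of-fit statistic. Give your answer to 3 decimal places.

Expected counts E_i = n·p_i: 41×0.294 = 12.054, 41×0.259 = 10.619, 41×0.209 = 8.569, 41×0.238 = 9.758.
O: (18 − 12.054)²/12.054 = 35.354916/12.054 = 2.9330
A: (7 − 10.619)²/10.619 = 13.097161/10.619 = 1.2334
B: (8 − 8.569)²/8.569 = 0.323761/8.569 = 0.0378
AB: (8 − 9.758)²/9.758 = 3.090564/9.758 = 0.3167
Sum = 4.521

4.521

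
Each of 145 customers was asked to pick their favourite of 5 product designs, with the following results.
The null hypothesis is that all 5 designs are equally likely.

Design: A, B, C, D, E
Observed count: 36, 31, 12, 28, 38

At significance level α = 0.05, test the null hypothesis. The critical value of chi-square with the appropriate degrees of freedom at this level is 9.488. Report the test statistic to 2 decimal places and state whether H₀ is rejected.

Under H₀ each category has probability 1/5, so each expected count is 145/5 = 29.
cat         O        E   (O−E)²/E
A          36       29      1.690
B          31       29      0.138
C          12       29      9.966
D          28       29      0.034
E          38       29      2.793
Sum = 14.62
df = 4. Since 14.62 > 9.488, we reject H₀.

14.62; reject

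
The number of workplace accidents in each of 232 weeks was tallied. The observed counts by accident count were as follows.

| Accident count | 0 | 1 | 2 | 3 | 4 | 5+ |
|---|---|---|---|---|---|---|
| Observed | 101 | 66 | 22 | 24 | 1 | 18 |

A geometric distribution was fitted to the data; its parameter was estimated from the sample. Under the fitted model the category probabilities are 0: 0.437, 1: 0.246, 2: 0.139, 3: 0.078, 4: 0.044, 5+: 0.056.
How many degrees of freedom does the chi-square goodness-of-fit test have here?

There are k = 6 categories and 1 parameter estimated from the data, so df = 6 − 1 − 1 = 4.

4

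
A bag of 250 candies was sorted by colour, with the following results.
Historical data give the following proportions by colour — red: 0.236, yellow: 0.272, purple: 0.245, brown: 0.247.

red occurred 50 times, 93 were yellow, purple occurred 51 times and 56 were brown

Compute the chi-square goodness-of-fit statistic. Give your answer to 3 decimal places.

12.815

Expected counts E_i = n·p_i: 250×0.236 = 59, 250×0.272 = 68, 250×0.245 = 61.25, 250×0.247 = 61.75.
red: (50 − 59)²/59 = 81/59 = 1.3729
yellow: (93 − 68)²/68 = 625/68 = 9.1912
purple: (51 − 61.25)²/61.25 = 105.0625/61.25 = 1.7153
brown: (56 − 61.75)²/61.75 = 33.0625/61.75 = 0.5354
Sum = 12.815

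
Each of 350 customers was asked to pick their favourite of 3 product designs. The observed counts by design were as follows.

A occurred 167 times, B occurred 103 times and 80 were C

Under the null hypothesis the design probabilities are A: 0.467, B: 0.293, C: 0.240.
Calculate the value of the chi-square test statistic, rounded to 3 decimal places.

0.270

Expected counts E_i = n·p_i: 350×0.467 = 163.45, 350×0.293 = 102.55, 350×0.240 = 84.
cat         O        E   (O−E)²/E
A         167   163.45     0.0771
B         103   102.55     0.0020
C          80       84     0.1905
Sum = 0.270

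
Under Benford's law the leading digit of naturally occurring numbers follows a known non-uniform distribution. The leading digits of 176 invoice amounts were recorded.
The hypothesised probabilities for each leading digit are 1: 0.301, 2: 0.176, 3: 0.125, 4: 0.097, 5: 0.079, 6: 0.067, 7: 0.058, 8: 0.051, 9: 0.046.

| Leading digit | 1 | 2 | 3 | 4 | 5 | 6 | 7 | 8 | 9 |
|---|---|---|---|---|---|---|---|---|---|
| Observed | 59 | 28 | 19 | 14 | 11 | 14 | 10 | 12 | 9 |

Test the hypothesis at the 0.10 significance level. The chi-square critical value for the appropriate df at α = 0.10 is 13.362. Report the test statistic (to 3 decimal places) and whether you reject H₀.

4.077; do not reject

Expected counts E_i = n·p_i: 176×0.301 = 52.976, 176×0.176 = 30.976, 176×0.125 = 22, 176×0.097 = 17.072, 176×0.079 = 13.904, 176×0.067 = 11.792, 176×0.058 = 10.208, 176×0.051 = 8.976, 176×0.046 = 8.096.
cat         O        E   (O−E)²/E
1          59   52.976     0.6850
2          28   30.976     0.2859
3          19       22     0.4091
4          14   17.072     0.5528
5          11   13.904     0.6065
6          14   11.792     0.4134
7          10   10.208     0.0042
8          12    8.976     1.0188
9           9    8.096     0.1009
Sum = 4.077
df = 8. Since 4.077 < 13.362, we do not reject H₀.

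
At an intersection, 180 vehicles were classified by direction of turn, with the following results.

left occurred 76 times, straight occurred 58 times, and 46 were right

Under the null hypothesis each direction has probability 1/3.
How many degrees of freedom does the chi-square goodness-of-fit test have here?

There are k = 3 categories and no parameters were estimated from the data, so df = 3 − 1 = 2.

2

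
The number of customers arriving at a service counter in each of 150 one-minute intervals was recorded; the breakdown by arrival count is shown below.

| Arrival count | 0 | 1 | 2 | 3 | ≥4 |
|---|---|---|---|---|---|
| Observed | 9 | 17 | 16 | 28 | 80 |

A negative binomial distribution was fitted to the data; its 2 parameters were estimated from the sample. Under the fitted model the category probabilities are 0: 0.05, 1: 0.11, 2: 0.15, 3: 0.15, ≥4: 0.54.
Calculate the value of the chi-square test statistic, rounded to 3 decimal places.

3.550

Expected counts E_i = n·p_i: 150×0.05 = 7.5, 150×0.11 = 16.5, 150×0.15 = 22.5, 150×0.15 = 22.5, 150×0.54 = 81.
0: (9 − 7.5)²/7.5 = 2.25/7.5 = 0.3000
1: (17 − 16.5)²/16.5 = 0.25/16.5 = 0.0152
2: (16 − 22.5)²/22.5 = 42.25/22.5 = 1.8778
3: (28 − 22.5)²/22.5 = 30.25/22.5 = 1.3444
≥4: (80 − 81)²/81 = 1/81 = 0.0123
Sum = 3.550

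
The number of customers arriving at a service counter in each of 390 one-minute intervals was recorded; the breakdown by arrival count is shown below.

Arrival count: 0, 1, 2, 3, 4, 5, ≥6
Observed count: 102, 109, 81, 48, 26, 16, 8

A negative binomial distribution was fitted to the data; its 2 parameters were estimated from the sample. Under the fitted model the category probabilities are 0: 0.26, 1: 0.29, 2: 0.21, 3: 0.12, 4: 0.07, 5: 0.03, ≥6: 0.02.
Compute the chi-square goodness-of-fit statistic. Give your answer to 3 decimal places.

Expected counts E_i = n·p_i: 390×0.26 = 101.4, 390×0.29 = 113.1, 390×0.21 = 81.9, 390×0.12 = 46.8, 390×0.07 = 27.3, 390×0.03 = 11.7, 390×0.02 = 7.8.
cat         O        E   (O−E)²/E
0         102    101.4     0.0036
1         109    113.1     0.1486
2          81     81.9     0.0099
3          48     46.8     0.0308
4          26     27.3     0.0619
5          16     11.7     1.5803
≥6          8      7.8     0.0051
Sum = 1.840

1.840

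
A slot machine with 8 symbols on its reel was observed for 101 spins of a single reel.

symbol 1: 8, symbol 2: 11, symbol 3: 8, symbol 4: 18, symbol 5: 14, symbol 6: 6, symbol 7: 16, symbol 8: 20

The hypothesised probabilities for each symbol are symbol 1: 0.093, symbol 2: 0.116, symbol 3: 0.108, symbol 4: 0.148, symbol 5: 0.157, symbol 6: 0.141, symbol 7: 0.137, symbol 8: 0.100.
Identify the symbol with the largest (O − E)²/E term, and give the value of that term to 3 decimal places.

Expected counts E_i = n·p_i: 101×0.093 = 9.393, 101×0.116 = 11.716, 101×0.108 = 10.908, 101×0.148 = 14.948, 101×0.157 = 15.857, 101×0.141 = 14.241, 101×0.137 = 13.837, 101×0.100 = 10.1.
symbol 1: (8 − 9.393)²/9.393 = 1.940449/9.393 = 0.2066
symbol 2: (11 − 11.716)²/11.716 = 0.512656/11.716 = 0.0438
symbol 3: (8 − 10.908)²/10.908 = 8.456464/10.908 = 0.7753
symbol 4: (18 − 14.948)²/14.948 = 9.314704/14.948 = 0.6231
symbol 5: (14 − 15.857)²/15.857 = 3.448449/15.857 = 0.2175
symbol 6: (6 − 14.241)²/14.241 = 67.914081/14.241 = 4.7689
symbol 7: (16 − 13.837)²/13.837 = 4.678569/13.837 = 0.3381
symbol 8: (20 − 10.1)²/10.1 = 98.01/10.1 = 9.7040
The largest term is for symbol 8: 9.704.

symbol 8, 9.704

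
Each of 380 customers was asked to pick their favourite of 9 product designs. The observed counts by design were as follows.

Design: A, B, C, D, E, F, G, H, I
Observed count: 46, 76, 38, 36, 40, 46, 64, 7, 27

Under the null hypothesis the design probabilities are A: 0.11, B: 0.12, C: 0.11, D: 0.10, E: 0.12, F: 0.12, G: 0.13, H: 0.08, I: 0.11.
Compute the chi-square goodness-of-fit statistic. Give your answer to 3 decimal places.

49.398

Expected counts E_i = n·p_i: 380×0.11 = 41.8, 380×0.12 = 45.6, 380×0.11 = 41.8, 380×0.10 = 38, 380×0.12 = 45.6, 380×0.12 = 45.6, 380×0.13 = 49.4, 380×0.08 = 30.4, 380×0.11 = 41.8.
χ² = (46−41.8)²/41.8 + (76−45.6)²/45.6 + (38−41.8)²/41.8 + (36−38)²/38 + (40−45.6)²/45.6 + (46−45.6)²/45.6 + (64−49.4)²/49.4 + (7−30.4)²/30.4 + (27−41.8)²/41.8
   = 0.4220 + 20.2667 + 0.3455 + 0.1053 + 0.6877 + 0.0035 + 4.3150 + 18.0118 + 5.2402
Sum = 49.398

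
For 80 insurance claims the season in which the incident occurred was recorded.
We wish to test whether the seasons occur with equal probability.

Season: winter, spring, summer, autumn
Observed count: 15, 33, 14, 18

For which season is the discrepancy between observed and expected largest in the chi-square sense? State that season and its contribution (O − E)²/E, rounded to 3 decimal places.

spring, 8.450

Expected count for each of the 4 categories: 80/4 = 20.
χ² = (15−20)²/20 + (33−20)²/20 + (14−20)²/20 + (18−20)²/20
   = 1.2500 + 8.4500 + 1.8000 + 0.2000
The largest term is for spring: 8.450.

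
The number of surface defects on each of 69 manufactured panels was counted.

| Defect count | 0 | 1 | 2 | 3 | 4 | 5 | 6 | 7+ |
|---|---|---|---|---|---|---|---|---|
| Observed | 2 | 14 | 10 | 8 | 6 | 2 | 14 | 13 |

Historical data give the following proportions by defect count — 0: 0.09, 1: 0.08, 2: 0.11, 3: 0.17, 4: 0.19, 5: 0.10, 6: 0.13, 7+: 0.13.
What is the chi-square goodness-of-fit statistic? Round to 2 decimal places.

29.80

Expected counts E_i = n·p_i: 69×0.09 = 6.21, 69×0.08 = 5.52, 69×0.11 = 7.59, 69×0.17 = 11.73, 69×0.19 = 13.11, 69×0.10 = 6.9, 69×0.13 = 8.97, 69×0.13 = 8.97.
χ² = (2−6.21)²/6.21 + (14−5.52)²/5.52 + (10−7.59)²/7.59 + (8−11.73)²/11.73 + (6−13.11)²/13.11 + (2−6.9)²/6.9 + (14−8.97)²/8.97 + (13−8.97)²/8.97
   = 2.854 + 13.027 + 0.765 + 1.186 + 3.856 + 3.480 + 2.821 + 1.811
Sum = 29.80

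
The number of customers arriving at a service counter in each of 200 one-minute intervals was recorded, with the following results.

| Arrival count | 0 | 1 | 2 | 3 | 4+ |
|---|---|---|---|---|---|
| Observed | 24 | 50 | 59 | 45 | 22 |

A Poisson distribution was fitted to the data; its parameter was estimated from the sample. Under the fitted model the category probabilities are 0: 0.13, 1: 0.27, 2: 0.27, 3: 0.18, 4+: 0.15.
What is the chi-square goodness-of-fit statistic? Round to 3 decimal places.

5.296

Expected counts E_i = n·p_i: 200×0.13 = 26, 200×0.27 = 54, 200×0.27 = 54, 200×0.18 = 36, 200×0.15 = 30.
0: (24 − 26)²/26 = 4/26 = 0.1538
1: (50 − 54)²/54 = 16/54 = 0.2963
2: (59 − 54)²/54 = 25/54 = 0.4630
3: (45 − 36)²/36 = 81/36 = 2.2500
4+: (22 − 30)²/30 = 64/30 = 2.1333
Sum = 5.296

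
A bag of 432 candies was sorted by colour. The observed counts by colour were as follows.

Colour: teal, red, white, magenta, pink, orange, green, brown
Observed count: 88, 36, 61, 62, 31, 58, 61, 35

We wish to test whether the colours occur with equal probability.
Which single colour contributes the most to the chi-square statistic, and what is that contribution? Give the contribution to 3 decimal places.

Expected count for each of the 8 categories: 432/8 = 54.
χ² = (88−54)²/54 + (36−54)²/54 + (61−54)²/54 + (62−54)²/54 + (31−54)²/54 + (58−54)²/54 + (61−54)²/54 + (35−54)²/54
   = 21.4074 + 6.0000 + 0.9074 + 1.1852 + 9.7963 + 0.2963 + 0.9074 + 6.6852
The largest term is for teal: 21.407.

teal, 21.407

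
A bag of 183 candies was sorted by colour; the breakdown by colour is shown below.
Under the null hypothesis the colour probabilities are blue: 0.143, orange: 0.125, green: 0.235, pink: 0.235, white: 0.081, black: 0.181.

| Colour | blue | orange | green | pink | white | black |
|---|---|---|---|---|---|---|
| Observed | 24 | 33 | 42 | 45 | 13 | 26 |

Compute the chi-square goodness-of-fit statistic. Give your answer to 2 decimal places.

6.53

Expected counts E_i = n·p_i: 183×0.143 = 26.169, 183×0.125 = 22.875, 183×0.235 = 43.005, 183×0.235 = 43.005, 183×0.081 = 14.823, 183×0.181 = 33.123.
χ² = (24−26.169)²/26.169 + (33−22.875)²/22.875 + (42−43.005)²/43.005 + (45−43.005)²/43.005 + (13−14.823)²/14.823 + (26−33.123)²/33.123
   = 0.180 + 4.482 + 0.023 + 0.093 + 0.224 + 1.532
Sum = 6.53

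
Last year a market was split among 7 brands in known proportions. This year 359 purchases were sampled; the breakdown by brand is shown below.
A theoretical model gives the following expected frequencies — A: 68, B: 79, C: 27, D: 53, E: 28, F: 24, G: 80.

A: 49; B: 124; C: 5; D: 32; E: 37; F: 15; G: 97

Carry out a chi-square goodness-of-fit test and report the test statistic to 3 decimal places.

67.069

χ² = (49−68)²/68 + (124−79)²/79 + (5−27)²/27 + (32−53)²/53 + (37−28)²/28 + (15−24)²/24 + (97−80)²/80
   = 5.3088 + 25.6329 + 17.9259 + 8.3208 + 2.8929 + 3.3750 + 3.6125
Sum = 67.069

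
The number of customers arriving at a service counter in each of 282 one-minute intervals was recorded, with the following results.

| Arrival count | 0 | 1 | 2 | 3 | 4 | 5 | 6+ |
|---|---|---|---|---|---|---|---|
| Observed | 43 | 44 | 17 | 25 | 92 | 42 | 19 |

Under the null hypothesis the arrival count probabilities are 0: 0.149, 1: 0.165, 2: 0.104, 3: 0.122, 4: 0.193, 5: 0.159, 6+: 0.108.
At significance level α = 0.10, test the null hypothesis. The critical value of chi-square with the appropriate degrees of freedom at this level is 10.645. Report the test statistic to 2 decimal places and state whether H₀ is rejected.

Expected counts E_i = n·p_i: 282×0.149 = 42.018, 282×0.165 = 46.53, 282×0.104 = 29.328, 282×0.122 = 34.404, 282×0.193 = 54.426, 282×0.159 = 44.838, 282×0.108 = 30.456.
χ² = (43−42.018)²/42.018 + (44−46.53)²/46.53 + (17−29.328)²/29.328 + (25−34.404)²/34.404 + (92−54.426)²/54.426 + (42−44.838)²/44.838 + (19−30.456)²/30.456
   = 0.023 + 0.138 + 5.182 + 2.570 + 25.940 + 0.180 + 4.309
Sum = 38.34
df = 6. Since 38.34 > 10.645, we reject H₀.

38.34; reject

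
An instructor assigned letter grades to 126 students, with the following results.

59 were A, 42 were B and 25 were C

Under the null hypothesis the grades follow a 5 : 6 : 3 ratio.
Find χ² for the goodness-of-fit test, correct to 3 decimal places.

7.170

Ratio total = 14. Expected counts: 126×5/14 = 45, 126×6/14 = 54, 126×3/14 = 27.
A: (59 − 45)²/45 = 196/45 = 4.3556
B: (42 − 54)²/54 = 144/54 = 2.6667
C: (25 − 27)²/27 = 4/27 = 0.1481
Sum = 7.170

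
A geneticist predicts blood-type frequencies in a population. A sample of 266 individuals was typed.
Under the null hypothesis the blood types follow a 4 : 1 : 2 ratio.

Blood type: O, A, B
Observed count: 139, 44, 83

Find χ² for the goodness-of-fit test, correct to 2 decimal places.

Ratio total = 7. Expected counts: 266×4/7 = 152, 266×1/7 = 38, 266×2/7 = 76.
O: (139 − 152)²/152 = 169/152 = 1.112
A: (44 − 38)²/38 = 36/38 = 0.947
B: (83 − 76)²/76 = 49/76 = 0.645
Sum = 2.70

2.70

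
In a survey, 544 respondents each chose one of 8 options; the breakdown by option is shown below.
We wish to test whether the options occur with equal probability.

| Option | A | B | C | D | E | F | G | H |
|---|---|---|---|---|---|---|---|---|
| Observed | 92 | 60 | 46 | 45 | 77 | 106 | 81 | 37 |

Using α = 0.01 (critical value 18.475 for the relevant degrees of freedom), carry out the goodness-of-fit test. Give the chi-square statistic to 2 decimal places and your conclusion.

63.35; reject

Under H₀ each category has probability 1/8, so each expected count is 544/8 = 68.
A: (92 − 68)²/68 = 576/68 = 8.471
B: (60 − 68)²/68 = 64/68 = 0.941
C: (46 − 68)²/68 = 484/68 = 7.118
D: (45 − 68)²/68 = 529/68 = 7.779
E: (77 − 68)²/68 = 81/68 = 1.191
F: (106 − 68)²/68 = 1444/68 = 21.235
G: (81 − 68)²/68 = 169/68 = 2.485
H: (37 − 68)²/68 = 961/68 = 14.132
Sum = 63.35
df = 7. Since 63.35 > 18.475, we reject H₀.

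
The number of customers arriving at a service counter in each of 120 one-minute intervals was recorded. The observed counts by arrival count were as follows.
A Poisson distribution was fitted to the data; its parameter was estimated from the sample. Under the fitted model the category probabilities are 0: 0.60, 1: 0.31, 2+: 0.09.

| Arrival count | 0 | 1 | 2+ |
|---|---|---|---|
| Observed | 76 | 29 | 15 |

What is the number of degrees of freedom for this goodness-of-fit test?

There are k = 3 categories and 1 parameter estimated from the data, so df = 3 − 1 − 1 = 1.

1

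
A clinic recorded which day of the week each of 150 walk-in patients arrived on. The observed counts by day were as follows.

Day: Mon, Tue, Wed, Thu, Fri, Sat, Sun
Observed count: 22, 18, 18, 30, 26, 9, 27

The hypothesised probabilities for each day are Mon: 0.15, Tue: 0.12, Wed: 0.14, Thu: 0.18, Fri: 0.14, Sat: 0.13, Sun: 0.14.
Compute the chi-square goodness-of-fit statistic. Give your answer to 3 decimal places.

9.332

Expected counts E_i = n·p_i: 150×0.15 = 22.5, 150×0.12 = 18, 150×0.14 = 21, 150×0.18 = 27, 150×0.14 = 21, 150×0.13 = 19.5, 150×0.14 = 21.
cat         O        E   (O−E)²/E
Mon        22     22.5     0.0111
Tue        18       18     0.0000
Wed        18       21     0.4286
Thu        30       27     0.3333
Fri        26       21     1.1905
Sat         9     19.5     5.6538
Sun        27       21     1.7143
Sum = 9.332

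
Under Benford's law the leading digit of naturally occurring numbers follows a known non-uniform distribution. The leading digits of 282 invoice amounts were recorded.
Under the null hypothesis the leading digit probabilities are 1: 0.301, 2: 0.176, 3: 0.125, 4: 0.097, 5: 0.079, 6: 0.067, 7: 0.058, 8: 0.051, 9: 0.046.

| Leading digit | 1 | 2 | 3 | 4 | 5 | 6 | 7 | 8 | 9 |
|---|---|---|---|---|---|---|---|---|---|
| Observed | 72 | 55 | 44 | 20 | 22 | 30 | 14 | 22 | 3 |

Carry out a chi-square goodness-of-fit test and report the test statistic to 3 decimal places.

25.257

Expected counts E_i = n·p_i: 282×0.301 = 84.882, 282×0.176 = 49.632, 282×0.125 = 35.25, 282×0.097 = 27.354, 282×0.079 = 22.278, 282×0.067 = 18.894, 282×0.058 = 16.356, 282×0.051 = 14.382, 282×0.046 = 12.972.
cat         O        E   (O−E)²/E
1          72   84.882     1.9550
2          55   49.632     0.5806
3          44    35.25     2.1720
4          20   27.354     1.9771
5          22   22.278     0.0035
6          30   18.894     6.5282
7          14   16.356     0.3394
8          22   14.382     4.0352
9           3   12.972     7.6658
Sum = 25.257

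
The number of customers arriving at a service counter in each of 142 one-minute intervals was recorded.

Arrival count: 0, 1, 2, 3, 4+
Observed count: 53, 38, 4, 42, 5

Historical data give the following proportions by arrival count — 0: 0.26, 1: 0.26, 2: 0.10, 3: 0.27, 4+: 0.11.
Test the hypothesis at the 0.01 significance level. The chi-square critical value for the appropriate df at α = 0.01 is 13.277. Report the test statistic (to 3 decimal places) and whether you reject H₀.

Expected counts E_i = n·p_i: 142×0.26 = 36.92, 142×0.26 = 36.92, 142×0.10 = 14.2, 142×0.27 = 38.34, 142×0.11 = 15.62.
χ² = (53−36.92)²/36.92 + (38−36.92)²/36.92 + (4−14.2)²/14.2 + (42−38.34)²/38.34 + (5−15.62)²/15.62
   = 7.0034 + 0.0316 + 7.3268 + 0.3494 + 7.2205
Sum = 21.932
df = 4. Since 21.932 > 13.277, we reject H₀.

21.932; reject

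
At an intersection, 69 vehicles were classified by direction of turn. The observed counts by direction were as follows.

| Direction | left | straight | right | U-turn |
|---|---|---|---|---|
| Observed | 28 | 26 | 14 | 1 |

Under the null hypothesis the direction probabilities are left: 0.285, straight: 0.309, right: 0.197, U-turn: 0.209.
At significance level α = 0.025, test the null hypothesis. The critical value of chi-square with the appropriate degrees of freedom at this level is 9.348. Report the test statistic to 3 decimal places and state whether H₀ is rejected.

Expected counts E_i = n·p_i: 69×0.285 = 19.665, 69×0.309 = 21.321, 69×0.197 = 13.593, 69×0.209 = 14.421.
χ² = (28−19.665)²/19.665 + (26−21.321)²/21.321 + (14−13.593)²/13.593 + (1−14.421)²/14.421
   = 3.5328 + 1.0268 + 0.0122 + 12.4903
Sum = 17.062
df = 3. Since 17.062 > 9.348, we reject H₀.

17.062; reject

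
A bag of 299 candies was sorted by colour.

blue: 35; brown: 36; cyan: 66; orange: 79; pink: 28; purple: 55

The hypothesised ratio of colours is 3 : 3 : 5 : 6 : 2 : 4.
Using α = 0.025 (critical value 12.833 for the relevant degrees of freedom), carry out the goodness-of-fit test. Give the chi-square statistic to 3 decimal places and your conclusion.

Ratio total = 23. Expected counts: 299×3/23 = 39, 299×3/23 = 39, 299×5/23 = 65, 299×6/23 = 78, 299×2/23 = 26, 299×4/23 = 52.
cat         O        E   (O−E)²/E
blue       35       39     0.4103
brown      36       39     0.2308
cyan       66       65     0.0154
orange     79       78     0.0128
pink       28       26     0.1538
purple     55       52     0.1731
Sum = 0.996
df = 5. Since 0.996 < 12.833, we do not reject H₀.

0.996; do not reject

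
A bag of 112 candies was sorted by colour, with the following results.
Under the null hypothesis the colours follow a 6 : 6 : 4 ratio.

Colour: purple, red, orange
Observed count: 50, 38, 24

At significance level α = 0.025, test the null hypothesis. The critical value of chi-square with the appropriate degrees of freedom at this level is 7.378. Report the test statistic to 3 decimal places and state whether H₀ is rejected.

2.476; do not reject

Ratio total = 16. Expected counts: 112×6/16 = 42, 112×6/16 = 42, 112×4/16 = 28.
purple: (50 − 42)²/42 = 64/42 = 1.5238
red: (38 − 42)²/42 = 16/42 = 0.3810
orange: (24 − 28)²/28 = 16/28 = 0.5714
Sum = 2.476
df = 2. Since 2.476 < 7.378, we do not reject H₀.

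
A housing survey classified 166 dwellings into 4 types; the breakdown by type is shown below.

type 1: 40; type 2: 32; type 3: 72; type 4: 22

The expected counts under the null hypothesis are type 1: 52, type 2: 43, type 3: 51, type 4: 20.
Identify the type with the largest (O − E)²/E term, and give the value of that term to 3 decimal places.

type 3, 8.647

χ² = (40−52)²/52 + (32−43)²/43 + (72−51)²/51 + (22−20)²/20
   = 2.7692 + 2.8140 + 8.6471 + 0.2000
The largest term is for type 3: 8.647.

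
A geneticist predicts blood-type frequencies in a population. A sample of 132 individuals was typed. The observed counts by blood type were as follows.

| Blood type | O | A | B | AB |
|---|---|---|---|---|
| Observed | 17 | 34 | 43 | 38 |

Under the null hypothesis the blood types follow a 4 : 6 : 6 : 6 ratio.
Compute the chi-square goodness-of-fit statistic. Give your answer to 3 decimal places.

Ratio total = 22. Expected counts: 132×4/22 = 24, 132×6/22 = 36, 132×6/22 = 36, 132×6/22 = 36.
χ² = (17−24)²/24 + (34−36)²/36 + (43−36)²/36 + (38−36)²/36
   = 2.0417 + 0.1111 + 1.3611 + 0.1111
Sum = 3.625

3.625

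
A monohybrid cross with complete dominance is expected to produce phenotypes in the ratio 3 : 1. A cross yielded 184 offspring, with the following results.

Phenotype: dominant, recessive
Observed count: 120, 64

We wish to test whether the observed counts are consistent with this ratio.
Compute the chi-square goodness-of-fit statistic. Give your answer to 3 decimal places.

Ratio total = 4. Expected counts: 184×3/4 = 138, 184×1/4 = 46.
χ² = (120−138)²/138 + (64−46)²/46
   = 2.3478 + 7.0435
Sum = 9.391

9.391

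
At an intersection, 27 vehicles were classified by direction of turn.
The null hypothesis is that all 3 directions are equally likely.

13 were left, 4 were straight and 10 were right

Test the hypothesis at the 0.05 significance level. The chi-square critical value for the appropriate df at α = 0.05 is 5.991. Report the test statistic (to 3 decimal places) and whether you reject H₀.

4.667; do not reject

Under H₀ each category has probability 1/3, so each expected count is 27/3 = 9.
cat           O        E   (O−E)²/E
left         13        9     1.7778
straight      4        9     2.7778
right        10        9     0.1111
Sum = 4.667
df = 2. Since 4.667 < 5.991, we do not reject H₀.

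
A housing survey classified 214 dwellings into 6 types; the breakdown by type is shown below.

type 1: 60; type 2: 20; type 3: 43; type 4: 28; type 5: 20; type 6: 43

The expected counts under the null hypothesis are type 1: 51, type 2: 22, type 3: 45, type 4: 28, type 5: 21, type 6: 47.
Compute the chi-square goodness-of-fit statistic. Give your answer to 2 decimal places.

χ² = (60−51)²/51 + (20−22)²/22 + (43−45)²/45 + (28−28)²/28 + (20−21)²/21 + (43−47)²/47
   = 1.588 + 0.182 + 0.089 + 0.000 + 0.048 + 0.340
Sum = 2.25

2.25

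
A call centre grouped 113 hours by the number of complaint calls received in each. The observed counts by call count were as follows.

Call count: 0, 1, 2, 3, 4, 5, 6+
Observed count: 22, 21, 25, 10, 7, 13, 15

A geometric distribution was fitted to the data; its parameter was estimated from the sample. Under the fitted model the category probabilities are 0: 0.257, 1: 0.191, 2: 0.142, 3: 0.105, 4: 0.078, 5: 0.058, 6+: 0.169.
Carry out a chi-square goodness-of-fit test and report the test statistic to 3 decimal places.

14.605

Expected counts E_i = n·p_i: 113×0.257 = 29.041, 113×0.191 = 21.583, 113×0.142 = 16.046, 113×0.105 = 11.865, 113×0.078 = 8.814, 113×0.058 = 6.554, 113×0.169 = 19.097.
cat         O        E   (O−E)²/E
0          22   29.041     1.7071
1          21   21.583     0.0157
2          25   16.046     4.9965
3          10   11.865     0.2932
4           7    8.814     0.3733
5          13    6.554     6.3398
6+         15   19.097     0.8790
Sum = 14.605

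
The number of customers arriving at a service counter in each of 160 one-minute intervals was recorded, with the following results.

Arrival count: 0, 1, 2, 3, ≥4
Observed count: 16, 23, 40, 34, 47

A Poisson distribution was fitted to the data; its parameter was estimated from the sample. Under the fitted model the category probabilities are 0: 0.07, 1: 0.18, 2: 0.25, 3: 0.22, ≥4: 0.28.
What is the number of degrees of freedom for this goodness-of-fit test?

3

There are k = 5 categories and 1 parameter estimated from the data, so df = 5 − 1 − 1 = 3.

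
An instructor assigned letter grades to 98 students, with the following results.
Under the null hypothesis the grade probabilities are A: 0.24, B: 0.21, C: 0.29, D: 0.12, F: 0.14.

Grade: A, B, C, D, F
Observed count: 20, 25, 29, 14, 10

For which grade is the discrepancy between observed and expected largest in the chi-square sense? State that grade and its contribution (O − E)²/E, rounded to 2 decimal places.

Expected counts E_i = n·p_i: 98×0.24 = 23.52, 98×0.21 = 20.58, 98×0.29 = 28.42, 98×0.12 = 11.76, 98×0.14 = 13.72.
cat         O        E   (O−E)²/E
A          20    23.52      0.527
B          25    20.58      0.949
C          29    28.42      0.012
D          14    11.76      0.427
F          10    13.72      1.009
The largest term is for F: 1.01.

F, 1.01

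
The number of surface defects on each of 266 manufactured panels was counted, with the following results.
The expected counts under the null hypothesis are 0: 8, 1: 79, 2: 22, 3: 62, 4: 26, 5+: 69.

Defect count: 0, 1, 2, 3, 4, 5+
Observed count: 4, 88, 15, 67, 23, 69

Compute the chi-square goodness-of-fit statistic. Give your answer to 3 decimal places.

6.002

0: (4 − 8)²/8 = 16/8 = 2.0000
1: (88 − 79)²/79 = 81/79 = 1.0253
2: (15 − 22)²/22 = 49/22 = 2.2273
3: (67 − 62)²/62 = 25/62 = 0.4032
4: (23 − 26)²/26 = 9/26 = 0.3462
5+: (69 − 69)²/69 = 0/69 = 0.0000
Sum = 6.002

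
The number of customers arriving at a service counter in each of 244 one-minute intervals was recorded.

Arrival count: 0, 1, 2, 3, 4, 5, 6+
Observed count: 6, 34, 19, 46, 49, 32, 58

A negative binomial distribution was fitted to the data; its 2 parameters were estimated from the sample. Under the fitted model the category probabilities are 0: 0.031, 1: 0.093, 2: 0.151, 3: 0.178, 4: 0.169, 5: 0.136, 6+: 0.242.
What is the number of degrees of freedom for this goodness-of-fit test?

There are k = 7 categories and 2 parameters estimated from the data, so df = 7 − 1 − 2 = 4.

4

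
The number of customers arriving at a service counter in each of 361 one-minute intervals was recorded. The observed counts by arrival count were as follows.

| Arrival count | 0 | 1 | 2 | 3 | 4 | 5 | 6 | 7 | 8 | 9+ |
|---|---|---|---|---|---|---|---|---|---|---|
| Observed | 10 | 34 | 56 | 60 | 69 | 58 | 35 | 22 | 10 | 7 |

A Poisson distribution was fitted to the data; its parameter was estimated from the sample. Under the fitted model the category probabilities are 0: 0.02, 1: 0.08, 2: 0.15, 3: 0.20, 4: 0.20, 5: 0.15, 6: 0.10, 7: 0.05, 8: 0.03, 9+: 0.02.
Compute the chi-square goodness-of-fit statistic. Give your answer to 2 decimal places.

5.49

Expected counts E_i = n·p_i: 361×0.02 = 7.22, 361×0.08 = 28.88, 361×0.15 = 54.15, 361×0.20 = 72.2, 361×0.20 = 72.2, 361×0.15 = 54.15, 361×0.10 = 36.1, 361×0.05 = 18.05, 361×0.03 = 10.83, 361×0.02 = 7.22.
0: (10 − 7.22)²/7.22 = 7.7284/7.22 = 1.070
1: (34 − 28.88)²/28.88 = 26.2144/28.88 = 0.908
2: (56 − 54.15)²/54.15 = 3.4225/54.15 = 0.063
3: (60 − 72.2)²/72.2 = 148.84/72.2 = 2.061
4: (69 − 72.2)²/72.2 = 10.24/72.2 = 0.142
5: (58 − 54.15)²/54.15 = 14.8225/54.15 = 0.274
6: (35 − 36.1)²/36.1 = 1.21/36.1 = 0.034
7: (22 − 18.05)²/18.05 = 15.6025/18.05 = 0.864
8: (10 − 10.83)²/10.83 = 0.6889/10.83 = 0.064
9+: (7 − 7.22)²/7.22 = 0.0484/7.22 = 0.007
Sum = 5.49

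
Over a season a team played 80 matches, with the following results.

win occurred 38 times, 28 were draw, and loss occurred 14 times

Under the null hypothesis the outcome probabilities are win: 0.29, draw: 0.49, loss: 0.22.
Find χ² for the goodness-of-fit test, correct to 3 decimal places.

13.378

Expected counts E_i = n·p_i: 80×0.29 = 23.2, 80×0.49 = 39.2, 80×0.22 = 17.6.
win: (38 − 23.2)²/23.2 = 219.04/23.2 = 9.4414
draw: (28 − 39.2)²/39.2 = 125.44/39.2 = 3.2000
loss: (14 − 17.6)²/17.6 = 12.96/17.6 = 0.7364
Sum = 13.378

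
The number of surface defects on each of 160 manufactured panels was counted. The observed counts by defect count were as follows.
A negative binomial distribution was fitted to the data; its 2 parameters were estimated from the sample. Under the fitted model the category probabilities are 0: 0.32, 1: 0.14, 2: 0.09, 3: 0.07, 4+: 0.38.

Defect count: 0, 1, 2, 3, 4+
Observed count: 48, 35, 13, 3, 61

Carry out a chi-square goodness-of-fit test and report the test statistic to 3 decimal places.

13.428

Expected counts E_i = n·p_i: 160×0.32 = 51.2, 160×0.14 = 22.4, 160×0.09 = 14.4, 160×0.07 = 11.2, 160×0.38 = 60.8.
0: (48 − 51.2)²/51.2 = 10.24/51.2 = 0.2000
1: (35 − 22.4)²/22.4 = 158.76/22.4 = 7.0875
2: (13 − 14.4)²/14.4 = 1.96/14.4 = 0.1361
3: (3 − 11.2)²/11.2 = 67.24/11.2 = 6.0036
4+: (61 − 60.8)²/60.8 = 0.04/60.8 = 0.0007
Sum = 13.428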